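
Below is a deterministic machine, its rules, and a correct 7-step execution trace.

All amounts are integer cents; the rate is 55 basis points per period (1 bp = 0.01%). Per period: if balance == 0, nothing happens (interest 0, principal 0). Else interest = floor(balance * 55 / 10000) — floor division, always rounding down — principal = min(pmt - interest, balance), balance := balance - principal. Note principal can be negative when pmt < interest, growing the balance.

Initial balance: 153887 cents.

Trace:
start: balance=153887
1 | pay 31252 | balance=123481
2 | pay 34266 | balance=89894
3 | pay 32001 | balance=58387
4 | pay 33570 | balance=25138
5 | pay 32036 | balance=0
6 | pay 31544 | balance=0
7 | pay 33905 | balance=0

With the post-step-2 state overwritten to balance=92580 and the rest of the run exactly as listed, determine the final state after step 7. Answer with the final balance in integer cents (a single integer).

0

state after step 2 := balance=92580
3 | pay 32001 | balance=61088
4 | pay 33570 | balance=27853
5 | pay 32036 | balance=0
6 | pay 31544 | balance=0
7 | pay 33905 | balance=0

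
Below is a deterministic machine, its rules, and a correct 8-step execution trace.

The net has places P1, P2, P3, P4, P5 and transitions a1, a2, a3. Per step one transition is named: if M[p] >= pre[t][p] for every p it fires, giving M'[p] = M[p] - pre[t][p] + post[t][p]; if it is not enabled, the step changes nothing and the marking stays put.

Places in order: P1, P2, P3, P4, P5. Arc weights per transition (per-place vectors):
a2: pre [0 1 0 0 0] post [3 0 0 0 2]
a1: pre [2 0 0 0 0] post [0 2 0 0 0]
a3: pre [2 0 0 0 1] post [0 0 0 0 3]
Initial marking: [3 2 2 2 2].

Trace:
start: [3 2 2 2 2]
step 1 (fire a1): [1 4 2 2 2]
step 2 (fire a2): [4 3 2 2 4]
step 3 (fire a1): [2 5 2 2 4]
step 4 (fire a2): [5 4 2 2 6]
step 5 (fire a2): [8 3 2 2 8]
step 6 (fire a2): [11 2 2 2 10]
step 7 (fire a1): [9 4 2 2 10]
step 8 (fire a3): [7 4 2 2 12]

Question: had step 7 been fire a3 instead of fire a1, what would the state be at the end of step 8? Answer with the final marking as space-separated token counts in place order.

(re-executing from step 7 with the substitution; state before step 7: [11 2 2 2 10])
step 7 (fire a3): [9 2 2 2 12]
step 8 (fire a3): [7 2 2 2 14]

7 2 2 2 14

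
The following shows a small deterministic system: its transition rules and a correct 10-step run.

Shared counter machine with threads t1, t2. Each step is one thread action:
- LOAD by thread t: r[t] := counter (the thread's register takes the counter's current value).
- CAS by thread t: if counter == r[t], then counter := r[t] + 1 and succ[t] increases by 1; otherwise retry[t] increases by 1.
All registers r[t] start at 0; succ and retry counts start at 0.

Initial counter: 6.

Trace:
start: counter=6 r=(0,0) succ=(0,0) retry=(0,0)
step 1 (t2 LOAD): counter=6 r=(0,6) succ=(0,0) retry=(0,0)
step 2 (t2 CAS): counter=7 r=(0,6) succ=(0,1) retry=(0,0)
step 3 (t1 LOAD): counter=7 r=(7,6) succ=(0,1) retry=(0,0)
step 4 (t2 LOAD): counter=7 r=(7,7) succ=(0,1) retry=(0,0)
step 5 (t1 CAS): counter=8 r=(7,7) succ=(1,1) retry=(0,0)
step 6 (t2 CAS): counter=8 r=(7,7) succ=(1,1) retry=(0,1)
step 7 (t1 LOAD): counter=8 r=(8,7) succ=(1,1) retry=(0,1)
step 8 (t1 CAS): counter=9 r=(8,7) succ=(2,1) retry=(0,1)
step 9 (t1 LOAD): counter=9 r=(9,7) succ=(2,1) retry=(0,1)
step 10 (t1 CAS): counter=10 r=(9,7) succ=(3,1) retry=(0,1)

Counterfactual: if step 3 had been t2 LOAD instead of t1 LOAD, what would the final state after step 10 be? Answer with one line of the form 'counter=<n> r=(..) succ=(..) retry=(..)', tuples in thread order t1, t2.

counter=10 r=(9,7) succ=(2,2) retry=(1,0)

(re-executing from step 3 with the substitution; state before step 3: counter=7 r=(0,6) succ=(0,1) retry=(0,0))
step 3 (t2 LOAD): counter=7 r=(0,7) succ=(0,1) retry=(0,0)
step 4 (t2 LOAD): counter=7 r=(0,7) succ=(0,1) retry=(0,0)
step 5 (t1 CAS): counter=7 r=(0,7) succ=(0,1) retry=(1,0)
step 6 (t2 CAS): counter=8 r=(0,7) succ=(0,2) retry=(1,0)
step 7 (t1 LOAD): counter=8 r=(8,7) succ=(0,2) retry=(1,0)
step 8 (t1 CAS): counter=9 r=(8,7) succ=(1,2) retry=(1,0)
step 9 (t1 LOAD): counter=9 r=(9,7) succ=(1,2) retry=(1,0)
step 10 (t1 CAS): counter=10 r=(9,7) succ=(2,2) retry=(1,0)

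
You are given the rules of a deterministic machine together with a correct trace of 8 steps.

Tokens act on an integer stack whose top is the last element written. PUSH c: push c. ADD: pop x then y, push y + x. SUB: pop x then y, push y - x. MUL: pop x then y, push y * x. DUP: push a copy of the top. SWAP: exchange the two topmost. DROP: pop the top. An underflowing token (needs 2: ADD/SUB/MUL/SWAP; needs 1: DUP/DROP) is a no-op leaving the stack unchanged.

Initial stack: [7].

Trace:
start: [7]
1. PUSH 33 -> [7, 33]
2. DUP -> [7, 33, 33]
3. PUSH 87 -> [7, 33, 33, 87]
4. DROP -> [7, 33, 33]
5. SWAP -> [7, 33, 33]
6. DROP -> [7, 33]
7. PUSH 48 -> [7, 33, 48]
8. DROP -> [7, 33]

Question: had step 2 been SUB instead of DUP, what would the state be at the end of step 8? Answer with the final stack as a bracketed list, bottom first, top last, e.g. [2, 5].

[]

(re-executing from step 2 with the substitution; state before step 2: [7, 33])
2. SUB -> [-26]
3. PUSH 87 -> [-26, 87]
4. DROP -> [-26]
5. SWAP -> [-26]
6. DROP -> []
7. PUSH 48 -> [48]
8. DROP -> []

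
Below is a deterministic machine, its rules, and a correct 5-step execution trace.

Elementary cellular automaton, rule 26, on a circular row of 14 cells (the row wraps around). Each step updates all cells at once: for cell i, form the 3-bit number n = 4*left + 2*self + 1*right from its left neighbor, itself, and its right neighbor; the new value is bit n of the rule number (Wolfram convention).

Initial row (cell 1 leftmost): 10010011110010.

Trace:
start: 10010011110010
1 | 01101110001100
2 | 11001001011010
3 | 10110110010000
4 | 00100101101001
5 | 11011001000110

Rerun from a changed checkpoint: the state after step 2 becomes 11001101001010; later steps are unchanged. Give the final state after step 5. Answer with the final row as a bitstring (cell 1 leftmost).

11011001000110

state after step 2 := 11001101001010
3 | 10111000110000
4 | 00100101101001
5 | 11011001000110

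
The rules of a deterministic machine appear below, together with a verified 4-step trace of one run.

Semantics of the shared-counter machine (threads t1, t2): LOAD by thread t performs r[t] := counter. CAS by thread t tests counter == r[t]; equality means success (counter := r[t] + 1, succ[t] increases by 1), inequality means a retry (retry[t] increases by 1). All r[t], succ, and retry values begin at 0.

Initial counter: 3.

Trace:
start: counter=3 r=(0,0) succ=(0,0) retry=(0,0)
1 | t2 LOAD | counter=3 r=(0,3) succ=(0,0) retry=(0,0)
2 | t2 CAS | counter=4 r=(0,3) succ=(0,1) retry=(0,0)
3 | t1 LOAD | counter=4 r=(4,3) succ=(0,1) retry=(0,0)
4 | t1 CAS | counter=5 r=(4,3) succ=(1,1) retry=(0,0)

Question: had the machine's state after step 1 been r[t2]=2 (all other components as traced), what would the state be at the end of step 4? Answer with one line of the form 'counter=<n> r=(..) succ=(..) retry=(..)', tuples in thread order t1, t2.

counter=4 r=(3,2) succ=(1,0) retry=(0,1)

state after step 1 := counter=3 r=(0,2) succ=(0,0) retry=(0,0)
2 | t2 CAS | counter=3 r=(0,2) succ=(0,0) retry=(0,1)
3 | t1 LOAD | counter=3 r=(3,2) succ=(0,0) retry=(0,1)
4 | t1 CAS | counter=4 r=(3,2) succ=(1,0) retry=(0,1)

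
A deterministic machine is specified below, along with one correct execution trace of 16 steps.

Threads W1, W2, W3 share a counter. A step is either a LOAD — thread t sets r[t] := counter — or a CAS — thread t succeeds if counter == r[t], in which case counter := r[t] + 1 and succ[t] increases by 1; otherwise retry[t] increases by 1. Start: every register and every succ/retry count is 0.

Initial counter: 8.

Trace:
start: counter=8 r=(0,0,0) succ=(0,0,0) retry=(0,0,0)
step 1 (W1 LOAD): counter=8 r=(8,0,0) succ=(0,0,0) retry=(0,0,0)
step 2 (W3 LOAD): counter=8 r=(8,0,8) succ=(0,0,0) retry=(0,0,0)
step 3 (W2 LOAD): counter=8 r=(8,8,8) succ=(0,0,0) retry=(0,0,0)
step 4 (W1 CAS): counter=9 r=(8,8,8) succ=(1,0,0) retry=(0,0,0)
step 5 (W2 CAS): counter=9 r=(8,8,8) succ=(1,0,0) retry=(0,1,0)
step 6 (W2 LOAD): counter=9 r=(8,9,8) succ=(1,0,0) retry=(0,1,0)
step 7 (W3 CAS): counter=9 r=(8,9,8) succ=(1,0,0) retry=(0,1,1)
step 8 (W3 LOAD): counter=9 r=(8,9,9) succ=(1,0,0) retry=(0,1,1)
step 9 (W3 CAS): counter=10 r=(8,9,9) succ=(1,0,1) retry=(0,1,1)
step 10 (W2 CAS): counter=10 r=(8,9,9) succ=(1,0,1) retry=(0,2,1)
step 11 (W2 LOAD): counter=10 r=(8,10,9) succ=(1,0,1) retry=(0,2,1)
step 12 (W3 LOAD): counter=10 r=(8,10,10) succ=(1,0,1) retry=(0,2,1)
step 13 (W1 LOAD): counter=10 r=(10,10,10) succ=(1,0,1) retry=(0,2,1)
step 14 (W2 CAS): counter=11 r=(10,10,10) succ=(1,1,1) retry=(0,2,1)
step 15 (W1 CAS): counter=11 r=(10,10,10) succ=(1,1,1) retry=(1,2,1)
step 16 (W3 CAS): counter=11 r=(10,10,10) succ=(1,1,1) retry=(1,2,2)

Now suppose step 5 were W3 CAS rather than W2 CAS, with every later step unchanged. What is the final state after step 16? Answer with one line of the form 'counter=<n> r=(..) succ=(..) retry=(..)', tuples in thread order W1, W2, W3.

counter=11 r=(10,10,10) succ=(1,1,1) retry=(1,1,3)

(re-executing from step 5 with the substitution; state before step 5: counter=9 r=(8,8,8) succ=(1,0,0) retry=(0,0,0))
step 5 (W3 CAS): counter=9 r=(8,8,8) succ=(1,0,0) retry=(0,0,1)
step 6 (W2 LOAD): counter=9 r=(8,9,8) succ=(1,0,0) retry=(0,0,1)
step 7 (W3 CAS): counter=9 r=(8,9,8) succ=(1,0,0) retry=(0,0,2)
step 8 (W3 LOAD): counter=9 r=(8,9,9) succ=(1,0,0) retry=(0,0,2)
step 9 (W3 CAS): counter=10 r=(8,9,9) succ=(1,0,1) retry=(0,0,2)
step 10 (W2 CAS): counter=10 r=(8,9,9) succ=(1,0,1) retry=(0,1,2)
step 11 (W2 LOAD): counter=10 r=(8,10,9) succ=(1,0,1) retry=(0,1,2)
step 12 (W3 LOAD): counter=10 r=(8,10,10) succ=(1,0,1) retry=(0,1,2)
step 13 (W1 LOAD): counter=10 r=(10,10,10) succ=(1,0,1) retry=(0,1,2)
step 14 (W2 CAS): counter=11 r=(10,10,10) succ=(1,1,1) retry=(0,1,2)
step 15 (W1 CAS): counter=11 r=(10,10,10) succ=(1,1,1) retry=(1,1,2)
step 16 (W3 CAS): counter=11 r=(10,10,10) succ=(1,1,1) retry=(1,1,3)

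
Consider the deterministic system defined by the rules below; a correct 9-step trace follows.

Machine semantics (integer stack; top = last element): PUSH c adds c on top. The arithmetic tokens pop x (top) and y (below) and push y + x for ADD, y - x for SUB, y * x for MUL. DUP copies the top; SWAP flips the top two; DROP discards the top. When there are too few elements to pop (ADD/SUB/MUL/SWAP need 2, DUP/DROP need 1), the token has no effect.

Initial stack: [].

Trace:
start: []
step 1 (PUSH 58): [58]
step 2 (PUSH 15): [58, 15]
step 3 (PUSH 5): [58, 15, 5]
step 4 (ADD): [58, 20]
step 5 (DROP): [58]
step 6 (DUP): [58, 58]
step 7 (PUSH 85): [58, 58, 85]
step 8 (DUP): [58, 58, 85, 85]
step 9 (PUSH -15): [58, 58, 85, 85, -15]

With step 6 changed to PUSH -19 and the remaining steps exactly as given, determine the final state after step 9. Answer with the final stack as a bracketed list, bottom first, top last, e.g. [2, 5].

[58, -19, 85, 85, -15]

(re-executing from step 6 with the substitution; state before step 6: [58])
step 6 (PUSH -19): [58, -19]
step 7 (PUSH 85): [58, -19, 85]
step 8 (DUP): [58, -19, 85, 85]
step 9 (PUSH -15): [58, -19, 85, 85, -15]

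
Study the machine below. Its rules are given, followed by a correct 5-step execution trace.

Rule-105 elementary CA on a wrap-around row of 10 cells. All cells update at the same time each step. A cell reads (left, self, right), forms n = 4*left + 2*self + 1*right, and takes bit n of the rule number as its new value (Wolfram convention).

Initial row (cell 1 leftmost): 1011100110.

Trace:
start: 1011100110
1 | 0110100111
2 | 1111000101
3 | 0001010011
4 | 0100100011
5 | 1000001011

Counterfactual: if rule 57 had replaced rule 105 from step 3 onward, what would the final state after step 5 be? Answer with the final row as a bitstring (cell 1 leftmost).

1001010101

(re-executing steps 3..5 under rule 57; state before step 3: 1111000101)
3 | 0000110011
4 | 1110101010
5 | 1001010101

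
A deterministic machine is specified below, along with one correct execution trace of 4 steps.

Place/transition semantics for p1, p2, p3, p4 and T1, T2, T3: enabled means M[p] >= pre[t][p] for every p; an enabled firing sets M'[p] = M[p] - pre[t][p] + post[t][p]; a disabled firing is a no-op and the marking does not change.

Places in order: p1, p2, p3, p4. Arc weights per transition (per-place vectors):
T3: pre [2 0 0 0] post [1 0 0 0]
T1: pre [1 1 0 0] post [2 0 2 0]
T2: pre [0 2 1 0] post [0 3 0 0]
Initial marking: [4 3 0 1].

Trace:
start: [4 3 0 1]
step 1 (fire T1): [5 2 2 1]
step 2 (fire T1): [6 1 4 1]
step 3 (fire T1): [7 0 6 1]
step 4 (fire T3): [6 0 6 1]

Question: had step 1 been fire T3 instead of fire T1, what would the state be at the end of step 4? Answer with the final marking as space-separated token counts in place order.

(re-executing from step 1 with the substitution; state before step 1: [4 3 0 1])
step 1 (fire T3): [3 3 0 1]
step 2 (fire T1): [4 2 2 1]
step 3 (fire T1): [5 1 4 1]
step 4 (fire T3): [4 1 4 1]

4 1 4 1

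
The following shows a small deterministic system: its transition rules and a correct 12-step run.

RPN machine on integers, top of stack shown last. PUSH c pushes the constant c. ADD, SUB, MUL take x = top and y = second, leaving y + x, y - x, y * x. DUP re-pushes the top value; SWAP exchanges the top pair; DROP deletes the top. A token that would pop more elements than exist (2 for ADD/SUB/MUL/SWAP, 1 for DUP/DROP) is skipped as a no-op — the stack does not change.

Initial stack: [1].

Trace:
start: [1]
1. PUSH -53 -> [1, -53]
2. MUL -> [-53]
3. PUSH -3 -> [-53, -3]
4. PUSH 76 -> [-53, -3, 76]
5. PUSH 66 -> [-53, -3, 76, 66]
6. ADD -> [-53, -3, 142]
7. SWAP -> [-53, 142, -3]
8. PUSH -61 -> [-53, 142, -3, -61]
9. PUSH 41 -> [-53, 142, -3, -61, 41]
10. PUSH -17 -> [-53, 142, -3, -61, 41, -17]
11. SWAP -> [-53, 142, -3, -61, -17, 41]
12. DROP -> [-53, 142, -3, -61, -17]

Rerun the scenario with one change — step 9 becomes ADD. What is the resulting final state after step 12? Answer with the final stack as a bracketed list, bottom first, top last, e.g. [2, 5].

[-53, 142, -17]

(re-executing from step 9 with the substitution; state before step 9: [-53, 142, -3, -61])
9. ADD -> [-53, 142, -64]
10. PUSH -17 -> [-53, 142, -64, -17]
11. SWAP -> [-53, 142, -17, -64]
12. DROP -> [-53, 142, -17]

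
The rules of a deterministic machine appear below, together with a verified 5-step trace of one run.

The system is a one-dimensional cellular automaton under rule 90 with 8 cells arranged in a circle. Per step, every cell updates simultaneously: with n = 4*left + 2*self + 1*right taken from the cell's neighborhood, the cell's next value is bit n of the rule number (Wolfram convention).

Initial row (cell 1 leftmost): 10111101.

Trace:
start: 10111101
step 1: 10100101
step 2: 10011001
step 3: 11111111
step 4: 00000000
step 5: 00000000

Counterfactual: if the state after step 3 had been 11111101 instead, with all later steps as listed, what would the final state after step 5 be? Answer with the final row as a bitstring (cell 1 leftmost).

state after step 3 := 11111101
step 4: 00000101
step 5: 10001000

10001000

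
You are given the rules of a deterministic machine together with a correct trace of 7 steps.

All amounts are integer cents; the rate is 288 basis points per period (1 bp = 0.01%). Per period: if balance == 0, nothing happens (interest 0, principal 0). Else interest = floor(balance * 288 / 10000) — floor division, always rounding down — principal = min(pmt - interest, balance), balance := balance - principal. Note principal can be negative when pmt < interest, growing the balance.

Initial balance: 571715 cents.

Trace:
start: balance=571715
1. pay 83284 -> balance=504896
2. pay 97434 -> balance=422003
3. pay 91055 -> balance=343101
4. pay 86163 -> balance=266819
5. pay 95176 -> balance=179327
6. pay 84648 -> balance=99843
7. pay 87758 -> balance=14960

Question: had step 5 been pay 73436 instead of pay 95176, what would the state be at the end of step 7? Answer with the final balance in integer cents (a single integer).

37970

(re-executing from step 5 with the substitution; state before step 5: balance=266819)
5. pay 73436 -> balance=201067
6. pay 84648 -> balance=122209
7. pay 87758 -> balance=37970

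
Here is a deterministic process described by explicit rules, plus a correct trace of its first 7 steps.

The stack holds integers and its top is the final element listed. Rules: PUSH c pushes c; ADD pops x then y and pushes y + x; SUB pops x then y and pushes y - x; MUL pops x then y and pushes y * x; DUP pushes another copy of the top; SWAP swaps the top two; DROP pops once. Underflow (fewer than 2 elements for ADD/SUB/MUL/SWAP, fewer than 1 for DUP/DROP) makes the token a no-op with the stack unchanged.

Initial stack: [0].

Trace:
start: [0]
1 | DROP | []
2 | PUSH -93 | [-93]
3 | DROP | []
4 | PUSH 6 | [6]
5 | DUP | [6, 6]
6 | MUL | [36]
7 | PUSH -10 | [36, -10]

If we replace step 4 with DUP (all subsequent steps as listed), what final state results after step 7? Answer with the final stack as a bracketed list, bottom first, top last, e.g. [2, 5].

[-10]

(re-executing from step 4 with the substitution; state before step 4: [])
4 | DUP | []
5 | DUP | []
6 | MUL | []
7 | PUSH -10 | [-10]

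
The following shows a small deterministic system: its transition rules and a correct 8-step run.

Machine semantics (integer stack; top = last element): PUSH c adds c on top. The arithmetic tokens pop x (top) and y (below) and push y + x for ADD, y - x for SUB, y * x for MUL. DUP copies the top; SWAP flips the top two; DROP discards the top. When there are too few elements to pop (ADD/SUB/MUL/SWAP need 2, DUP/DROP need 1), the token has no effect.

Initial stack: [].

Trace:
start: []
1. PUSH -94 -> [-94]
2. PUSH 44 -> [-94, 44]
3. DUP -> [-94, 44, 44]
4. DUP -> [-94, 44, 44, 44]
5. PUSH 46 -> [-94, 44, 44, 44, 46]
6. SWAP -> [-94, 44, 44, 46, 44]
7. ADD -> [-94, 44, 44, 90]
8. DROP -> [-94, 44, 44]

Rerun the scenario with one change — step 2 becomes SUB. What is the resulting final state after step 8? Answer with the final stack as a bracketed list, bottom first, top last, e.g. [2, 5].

[-94, -94]

(re-executing from step 2 with the substitution; state before step 2: [-94])
2. SUB -> [-94]
3. DUP -> [-94, -94]
4. DUP -> [-94, -94, -94]
5. PUSH 46 -> [-94, -94, -94, 46]
6. SWAP -> [-94, -94, 46, -94]
7. ADD -> [-94, -94, -48]
8. DROP -> [-94, -94]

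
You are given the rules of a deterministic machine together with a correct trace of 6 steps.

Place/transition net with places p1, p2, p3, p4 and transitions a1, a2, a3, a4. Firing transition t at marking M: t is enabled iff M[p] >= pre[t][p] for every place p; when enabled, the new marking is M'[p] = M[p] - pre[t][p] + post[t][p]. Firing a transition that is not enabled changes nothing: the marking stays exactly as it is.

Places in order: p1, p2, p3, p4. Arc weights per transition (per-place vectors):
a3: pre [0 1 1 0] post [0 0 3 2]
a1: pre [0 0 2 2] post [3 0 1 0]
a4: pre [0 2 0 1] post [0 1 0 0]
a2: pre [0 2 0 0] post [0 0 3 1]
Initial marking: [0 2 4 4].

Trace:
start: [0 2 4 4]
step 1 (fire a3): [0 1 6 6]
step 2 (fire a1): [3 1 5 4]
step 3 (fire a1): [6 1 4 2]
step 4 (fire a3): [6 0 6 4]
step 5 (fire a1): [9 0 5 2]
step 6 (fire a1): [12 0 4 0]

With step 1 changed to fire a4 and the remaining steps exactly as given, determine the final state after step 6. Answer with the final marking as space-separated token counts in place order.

(re-executing from step 1 with the substitution; state before step 1: [0 2 4 4])
step 1 (fire a4): [0 1 4 3]
step 2 (fire a1): [3 1 3 1]
step 3 (fire a1): [3 1 3 1]
step 4 (fire a3): [3 0 5 3]
step 5 (fire a1): [6 0 4 1]
step 6 (fire a1): [6 0 4 1]

6 0 4 1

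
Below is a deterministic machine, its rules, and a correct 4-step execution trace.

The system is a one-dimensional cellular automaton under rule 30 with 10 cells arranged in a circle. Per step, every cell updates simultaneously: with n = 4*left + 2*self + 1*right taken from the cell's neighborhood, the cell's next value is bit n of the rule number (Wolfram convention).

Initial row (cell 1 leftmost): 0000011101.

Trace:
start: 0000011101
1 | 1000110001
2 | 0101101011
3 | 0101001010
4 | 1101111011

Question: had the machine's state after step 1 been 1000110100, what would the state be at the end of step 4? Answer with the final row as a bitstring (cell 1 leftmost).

0011010010

state after step 1 := 1000110100
2 | 1101100111
3 | 0001011100
4 | 0011010010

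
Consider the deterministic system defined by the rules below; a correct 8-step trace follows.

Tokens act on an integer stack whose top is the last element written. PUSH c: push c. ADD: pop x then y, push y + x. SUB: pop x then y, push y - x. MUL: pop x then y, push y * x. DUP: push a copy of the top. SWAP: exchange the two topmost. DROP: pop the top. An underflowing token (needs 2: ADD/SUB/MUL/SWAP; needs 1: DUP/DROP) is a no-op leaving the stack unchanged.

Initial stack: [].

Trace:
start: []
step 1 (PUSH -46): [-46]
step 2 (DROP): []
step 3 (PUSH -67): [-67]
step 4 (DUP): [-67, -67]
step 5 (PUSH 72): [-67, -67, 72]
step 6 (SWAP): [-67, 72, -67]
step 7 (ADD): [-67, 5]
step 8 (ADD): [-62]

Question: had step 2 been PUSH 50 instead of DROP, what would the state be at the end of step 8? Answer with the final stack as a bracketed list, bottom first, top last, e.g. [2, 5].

(re-executing from step 2 with the substitution; state before step 2: [-46])
step 2 (PUSH 50): [-46, 50]
step 3 (PUSH -67): [-46, 50, -67]
step 4 (DUP): [-46, 50, -67, -67]
step 5 (PUSH 72): [-46, 50, -67, -67, 72]
step 6 (SWAP): [-46, 50, -67, 72, -67]
step 7 (ADD): [-46, 50, -67, 5]
step 8 (ADD): [-46, 50, -62]

[-46, 50, -62]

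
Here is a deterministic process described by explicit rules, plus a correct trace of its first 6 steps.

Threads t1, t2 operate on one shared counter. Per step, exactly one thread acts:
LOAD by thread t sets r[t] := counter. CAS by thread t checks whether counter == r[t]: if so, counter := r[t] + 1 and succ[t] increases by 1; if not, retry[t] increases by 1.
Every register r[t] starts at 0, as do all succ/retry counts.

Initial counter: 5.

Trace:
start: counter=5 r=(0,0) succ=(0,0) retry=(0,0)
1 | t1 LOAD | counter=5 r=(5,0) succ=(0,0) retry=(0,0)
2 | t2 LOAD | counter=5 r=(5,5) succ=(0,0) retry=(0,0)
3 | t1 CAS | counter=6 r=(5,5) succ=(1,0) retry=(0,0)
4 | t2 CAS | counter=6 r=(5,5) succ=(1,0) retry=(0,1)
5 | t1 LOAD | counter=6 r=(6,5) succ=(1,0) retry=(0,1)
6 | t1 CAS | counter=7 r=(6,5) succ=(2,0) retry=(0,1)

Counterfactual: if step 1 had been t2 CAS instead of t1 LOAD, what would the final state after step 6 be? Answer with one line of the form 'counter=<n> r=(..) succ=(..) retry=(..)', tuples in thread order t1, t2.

(re-executing from step 1 with the substitution; state before step 1: counter=5 r=(0,0) succ=(0,0) retry=(0,0))
1 | t2 CAS | counter=5 r=(0,0) succ=(0,0) retry=(0,1)
2 | t2 LOAD | counter=5 r=(0,5) succ=(0,0) retry=(0,1)
3 | t1 CAS | counter=5 r=(0,5) succ=(0,0) retry=(1,1)
4 | t2 CAS | counter=6 r=(0,5) succ=(0,1) retry=(1,1)
5 | t1 LOAD | counter=6 r=(6,5) succ=(0,1) retry=(1,1)
6 | t1 CAS | counter=7 r=(6,5) succ=(1,1) retry=(1,1)

counter=7 r=(6,5) succ=(1,1) retry=(1,1)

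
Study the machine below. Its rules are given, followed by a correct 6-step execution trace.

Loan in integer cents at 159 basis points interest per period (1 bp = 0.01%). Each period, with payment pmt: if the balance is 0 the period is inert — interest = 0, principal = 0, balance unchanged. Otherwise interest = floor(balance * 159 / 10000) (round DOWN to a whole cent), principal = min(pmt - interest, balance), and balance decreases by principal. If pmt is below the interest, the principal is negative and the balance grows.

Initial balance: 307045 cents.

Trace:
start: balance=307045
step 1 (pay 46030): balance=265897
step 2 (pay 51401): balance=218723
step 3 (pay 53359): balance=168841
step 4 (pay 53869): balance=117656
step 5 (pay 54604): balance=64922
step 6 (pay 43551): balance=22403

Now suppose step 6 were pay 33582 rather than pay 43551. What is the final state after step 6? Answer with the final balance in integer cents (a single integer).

32372

(re-executing from step 6 with the substitution; state before step 6: balance=64922)
step 6 (pay 33582): balance=32372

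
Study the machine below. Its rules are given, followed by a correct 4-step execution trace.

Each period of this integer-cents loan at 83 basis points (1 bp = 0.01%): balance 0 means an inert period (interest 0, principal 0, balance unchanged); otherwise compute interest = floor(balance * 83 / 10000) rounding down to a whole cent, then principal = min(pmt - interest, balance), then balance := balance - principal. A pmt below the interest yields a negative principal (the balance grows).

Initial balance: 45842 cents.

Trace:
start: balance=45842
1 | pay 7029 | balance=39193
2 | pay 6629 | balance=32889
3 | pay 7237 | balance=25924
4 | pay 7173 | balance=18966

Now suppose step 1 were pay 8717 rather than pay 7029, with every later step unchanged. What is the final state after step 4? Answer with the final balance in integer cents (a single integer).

17235

(re-executing from step 1 with the substitution; state before step 1: balance=45842)
1 | pay 8717 | balance=37505
2 | pay 6629 | balance=31187
3 | pay 7237 | balance=24208
4 | pay 7173 | balance=17235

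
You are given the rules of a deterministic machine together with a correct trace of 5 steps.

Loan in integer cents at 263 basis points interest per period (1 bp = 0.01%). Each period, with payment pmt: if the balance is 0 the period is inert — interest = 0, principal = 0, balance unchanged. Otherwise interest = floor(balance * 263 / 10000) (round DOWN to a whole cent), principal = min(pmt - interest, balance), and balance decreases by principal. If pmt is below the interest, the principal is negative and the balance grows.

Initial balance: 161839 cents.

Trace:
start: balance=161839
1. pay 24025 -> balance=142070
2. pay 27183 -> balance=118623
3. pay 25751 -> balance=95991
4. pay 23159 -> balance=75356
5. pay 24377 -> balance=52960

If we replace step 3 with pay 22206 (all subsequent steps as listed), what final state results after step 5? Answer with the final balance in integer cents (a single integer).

56694

(re-executing from step 3 with the substitution; state before step 3: balance=118623)
3. pay 22206 -> balance=99536
4. pay 23159 -> balance=78994
5. pay 24377 -> balance=56694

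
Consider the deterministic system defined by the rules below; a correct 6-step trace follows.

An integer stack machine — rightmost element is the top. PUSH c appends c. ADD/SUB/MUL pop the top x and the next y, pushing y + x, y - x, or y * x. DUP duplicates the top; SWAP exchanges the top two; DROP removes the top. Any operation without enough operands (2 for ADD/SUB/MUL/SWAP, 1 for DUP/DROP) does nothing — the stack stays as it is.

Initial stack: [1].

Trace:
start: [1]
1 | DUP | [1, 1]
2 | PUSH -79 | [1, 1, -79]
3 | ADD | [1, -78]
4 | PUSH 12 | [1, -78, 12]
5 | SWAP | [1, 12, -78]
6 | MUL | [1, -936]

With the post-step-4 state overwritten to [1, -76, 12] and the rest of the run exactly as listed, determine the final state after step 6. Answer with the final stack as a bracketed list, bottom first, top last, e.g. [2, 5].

[1, -912]

state after step 4 := [1, -76, 12]
5 | SWAP | [1, 12, -76]
6 | MUL | [1, -912]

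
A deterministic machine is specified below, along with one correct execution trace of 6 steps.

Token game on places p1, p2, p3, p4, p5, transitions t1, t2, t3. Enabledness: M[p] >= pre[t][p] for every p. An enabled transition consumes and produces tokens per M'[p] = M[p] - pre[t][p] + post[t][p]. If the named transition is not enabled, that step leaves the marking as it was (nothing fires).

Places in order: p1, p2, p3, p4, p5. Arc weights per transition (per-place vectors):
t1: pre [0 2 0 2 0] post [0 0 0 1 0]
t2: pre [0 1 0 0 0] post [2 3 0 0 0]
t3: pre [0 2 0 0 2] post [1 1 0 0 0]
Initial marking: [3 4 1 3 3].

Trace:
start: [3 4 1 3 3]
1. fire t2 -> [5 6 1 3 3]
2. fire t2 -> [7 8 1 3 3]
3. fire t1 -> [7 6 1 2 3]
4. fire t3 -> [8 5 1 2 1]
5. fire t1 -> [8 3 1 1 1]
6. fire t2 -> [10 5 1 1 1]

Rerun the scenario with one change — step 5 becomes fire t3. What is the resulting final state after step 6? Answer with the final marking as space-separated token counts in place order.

(re-executing from step 5 with the substitution; state before step 5: [8 5 1 2 1])
5. fire t3 -> [8 5 1 2 1]
6. fire t2 -> [10 7 1 2 1]

10 7 1 2 1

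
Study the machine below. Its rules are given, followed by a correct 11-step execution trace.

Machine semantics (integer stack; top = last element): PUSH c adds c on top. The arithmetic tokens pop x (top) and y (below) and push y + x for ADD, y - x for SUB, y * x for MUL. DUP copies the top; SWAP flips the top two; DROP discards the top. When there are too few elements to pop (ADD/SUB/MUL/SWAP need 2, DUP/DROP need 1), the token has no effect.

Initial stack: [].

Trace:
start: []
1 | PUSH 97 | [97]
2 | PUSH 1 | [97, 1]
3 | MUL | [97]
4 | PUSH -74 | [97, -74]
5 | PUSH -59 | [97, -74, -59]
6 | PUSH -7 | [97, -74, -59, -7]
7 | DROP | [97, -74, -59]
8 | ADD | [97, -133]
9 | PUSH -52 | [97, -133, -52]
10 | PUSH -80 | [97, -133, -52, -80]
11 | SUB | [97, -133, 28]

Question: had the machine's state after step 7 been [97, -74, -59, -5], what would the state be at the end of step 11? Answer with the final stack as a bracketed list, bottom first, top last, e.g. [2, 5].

state after step 7 := [97, -74, -59, -5]
8 | ADD | [97, -74, -64]
9 | PUSH -52 | [97, -74, -64, -52]
10 | PUSH -80 | [97, -74, -64, -52, -80]
11 | SUB | [97, -74, -64, 28]

[97, -74, -64, 28]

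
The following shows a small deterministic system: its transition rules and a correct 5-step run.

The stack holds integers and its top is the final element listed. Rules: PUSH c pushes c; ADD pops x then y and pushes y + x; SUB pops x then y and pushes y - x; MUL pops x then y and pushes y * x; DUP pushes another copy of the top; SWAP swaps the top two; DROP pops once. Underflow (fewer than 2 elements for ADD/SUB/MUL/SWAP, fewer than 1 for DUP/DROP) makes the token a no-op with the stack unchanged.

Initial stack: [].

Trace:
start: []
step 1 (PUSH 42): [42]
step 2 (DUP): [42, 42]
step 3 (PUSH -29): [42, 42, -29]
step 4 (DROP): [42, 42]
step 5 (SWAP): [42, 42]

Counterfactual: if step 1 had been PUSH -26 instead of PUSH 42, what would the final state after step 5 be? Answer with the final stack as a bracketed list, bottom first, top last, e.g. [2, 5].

[-26, -26]

(re-executing from step 1 with the substitution; state before step 1: [])
step 1 (PUSH -26): [-26]
step 2 (DUP): [-26, -26]
step 3 (PUSH -29): [-26, -26, -29]
step 4 (DROP): [-26, -26]
step 5 (SWAP): [-26, -26]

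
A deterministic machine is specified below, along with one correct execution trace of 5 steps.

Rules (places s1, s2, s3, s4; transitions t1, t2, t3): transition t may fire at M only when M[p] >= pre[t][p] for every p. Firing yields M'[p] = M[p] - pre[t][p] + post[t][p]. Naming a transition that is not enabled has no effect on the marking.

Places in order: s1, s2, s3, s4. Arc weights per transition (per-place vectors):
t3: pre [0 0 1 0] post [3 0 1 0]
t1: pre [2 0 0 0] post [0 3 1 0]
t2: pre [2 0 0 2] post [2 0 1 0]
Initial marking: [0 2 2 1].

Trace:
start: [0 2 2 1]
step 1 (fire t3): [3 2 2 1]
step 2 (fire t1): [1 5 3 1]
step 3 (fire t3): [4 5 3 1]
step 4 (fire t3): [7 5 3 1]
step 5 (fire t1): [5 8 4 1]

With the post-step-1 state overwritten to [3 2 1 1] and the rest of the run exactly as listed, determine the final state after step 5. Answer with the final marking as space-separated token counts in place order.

5 8 3 1

state after step 1 := [3 2 1 1]
step 2 (fire t1): [1 5 2 1]
step 3 (fire t3): [4 5 2 1]
step 4 (fire t3): [7 5 2 1]
step 5 (fire t1): [5 8 3 1]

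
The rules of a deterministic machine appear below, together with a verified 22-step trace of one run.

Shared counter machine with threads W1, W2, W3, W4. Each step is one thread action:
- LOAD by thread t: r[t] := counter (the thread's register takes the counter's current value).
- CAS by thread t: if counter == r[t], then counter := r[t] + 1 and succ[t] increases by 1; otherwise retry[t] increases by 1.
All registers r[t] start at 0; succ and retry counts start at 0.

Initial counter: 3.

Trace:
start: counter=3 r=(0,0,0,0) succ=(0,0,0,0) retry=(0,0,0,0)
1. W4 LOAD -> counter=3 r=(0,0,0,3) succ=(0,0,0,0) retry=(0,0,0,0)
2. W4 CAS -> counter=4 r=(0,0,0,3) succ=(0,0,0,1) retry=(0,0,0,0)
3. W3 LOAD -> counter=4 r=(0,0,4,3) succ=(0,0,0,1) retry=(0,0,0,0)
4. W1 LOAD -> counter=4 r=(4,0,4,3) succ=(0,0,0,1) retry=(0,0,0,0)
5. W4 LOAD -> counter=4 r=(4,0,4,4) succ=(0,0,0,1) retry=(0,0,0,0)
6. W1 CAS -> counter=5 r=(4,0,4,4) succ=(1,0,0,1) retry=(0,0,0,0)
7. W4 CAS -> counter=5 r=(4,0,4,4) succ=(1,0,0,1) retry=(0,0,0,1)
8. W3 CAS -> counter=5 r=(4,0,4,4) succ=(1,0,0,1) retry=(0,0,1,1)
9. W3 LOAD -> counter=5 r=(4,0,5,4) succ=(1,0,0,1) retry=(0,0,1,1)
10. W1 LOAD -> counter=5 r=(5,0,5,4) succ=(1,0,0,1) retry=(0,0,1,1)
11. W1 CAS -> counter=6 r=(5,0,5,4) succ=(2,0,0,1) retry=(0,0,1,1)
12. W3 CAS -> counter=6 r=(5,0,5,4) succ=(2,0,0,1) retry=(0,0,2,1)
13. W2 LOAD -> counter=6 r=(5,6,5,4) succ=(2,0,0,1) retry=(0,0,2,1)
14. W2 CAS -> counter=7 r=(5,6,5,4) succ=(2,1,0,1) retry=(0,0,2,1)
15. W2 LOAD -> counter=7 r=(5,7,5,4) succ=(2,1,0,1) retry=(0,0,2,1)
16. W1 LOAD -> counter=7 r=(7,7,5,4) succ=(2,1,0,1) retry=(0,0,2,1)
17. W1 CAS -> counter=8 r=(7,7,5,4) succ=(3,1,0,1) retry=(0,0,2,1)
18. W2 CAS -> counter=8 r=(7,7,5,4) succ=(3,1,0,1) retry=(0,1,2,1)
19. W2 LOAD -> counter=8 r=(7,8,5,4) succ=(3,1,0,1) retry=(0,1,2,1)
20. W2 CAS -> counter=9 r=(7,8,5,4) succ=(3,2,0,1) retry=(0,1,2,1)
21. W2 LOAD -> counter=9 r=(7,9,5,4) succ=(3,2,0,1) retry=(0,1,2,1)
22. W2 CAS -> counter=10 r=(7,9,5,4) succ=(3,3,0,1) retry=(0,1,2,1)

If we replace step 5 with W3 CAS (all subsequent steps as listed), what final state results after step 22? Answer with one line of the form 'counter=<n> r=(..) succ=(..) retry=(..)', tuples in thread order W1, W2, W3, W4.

(re-executing from step 5 with the substitution; state before step 5: counter=4 r=(4,0,4,3) succ=(0,0,0,1) retry=(0,0,0,0))
5. W3 CAS -> counter=5 r=(4,0,4,3) succ=(0,0,1,1) retry=(0,0,0,0)
6. W1 CAS -> counter=5 r=(4,0,4,3) succ=(0,0,1,1) retry=(1,0,0,0)
7. W4 CAS -> counter=5 r=(4,0,4,3) succ=(0,0,1,1) retry=(1,0,0,1)
8. W3 CAS -> counter=5 r=(4,0,4,3) succ=(0,0,1,1) retry=(1,0,1,1)
9. W3 LOAD -> counter=5 r=(4,0,5,3) succ=(0,0,1,1) retry=(1,0,1,1)
10. W1 LOAD -> counter=5 r=(5,0,5,3) succ=(0,0,1,1) retry=(1,0,1,1)
11. W1 CAS -> counter=6 r=(5,0,5,3) succ=(1,0,1,1) retry=(1,0,1,1)
12. W3 CAS -> counter=6 r=(5,0,5,3) succ=(1,0,1,1) retry=(1,0,2,1)
13. W2 LOAD -> counter=6 r=(5,6,5,3) succ=(1,0,1,1) retry=(1,0,2,1)
14. W2 CAS -> counter=7 r=(5,6,5,3) succ=(1,1,1,1) retry=(1,0,2,1)
15. W2 LOAD -> counter=7 r=(5,7,5,3) succ=(1,1,1,1) retry=(1,0,2,1)
16. W1 LOAD -> counter=7 r=(7,7,5,3) succ=(1,1,1,1) retry=(1,0,2,1)
17. W1 CAS -> counter=8 r=(7,7,5,3) succ=(2,1,1,1) retry=(1,0,2,1)
18. W2 CAS -> counter=8 r=(7,7,5,3) succ=(2,1,1,1) retry=(1,1,2,1)
19. W2 LOAD -> counter=8 r=(7,8,5,3) succ=(2,1,1,1) retry=(1,1,2,1)
20. W2 CAS -> counter=9 r=(7,8,5,3) succ=(2,2,1,1) retry=(1,1,2,1)
21. W2 LOAD -> counter=9 r=(7,9,5,3) succ=(2,2,1,1) retry=(1,1,2,1)
22. W2 CAS -> counter=10 r=(7,9,5,3) succ=(2,3,1,1) retry=(1,1,2,1)

counter=10 r=(7,9,5,3) succ=(2,3,1,1) retry=(1,1,2,1)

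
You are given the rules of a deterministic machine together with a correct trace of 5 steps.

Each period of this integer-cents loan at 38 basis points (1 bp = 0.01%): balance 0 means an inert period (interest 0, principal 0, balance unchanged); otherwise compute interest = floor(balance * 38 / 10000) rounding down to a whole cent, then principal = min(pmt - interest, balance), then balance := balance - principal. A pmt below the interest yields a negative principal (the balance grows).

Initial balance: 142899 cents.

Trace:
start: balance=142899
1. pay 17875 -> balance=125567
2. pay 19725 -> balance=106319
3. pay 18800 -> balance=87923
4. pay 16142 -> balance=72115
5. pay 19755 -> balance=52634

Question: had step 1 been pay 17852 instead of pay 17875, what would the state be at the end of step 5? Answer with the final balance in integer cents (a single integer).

52657

(re-executing from step 1 with the substitution; state before step 1: balance=142899)
1. pay 17852 -> balance=125590
2. pay 19725 -> balance=106342
3. pay 18800 -> balance=87946
4. pay 16142 -> balance=72138
5. pay 19755 -> balance=52657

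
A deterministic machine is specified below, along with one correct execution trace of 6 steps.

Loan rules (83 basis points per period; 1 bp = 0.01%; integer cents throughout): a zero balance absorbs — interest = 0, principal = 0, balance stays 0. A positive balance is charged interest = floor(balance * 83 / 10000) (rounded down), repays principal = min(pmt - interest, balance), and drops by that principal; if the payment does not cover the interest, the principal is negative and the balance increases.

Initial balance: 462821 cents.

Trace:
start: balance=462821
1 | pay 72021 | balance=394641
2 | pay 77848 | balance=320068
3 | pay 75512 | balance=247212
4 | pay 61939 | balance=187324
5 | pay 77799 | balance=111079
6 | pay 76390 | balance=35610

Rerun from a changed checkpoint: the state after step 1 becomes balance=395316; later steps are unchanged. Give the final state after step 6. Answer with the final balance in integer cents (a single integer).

state after step 1 := balance=395316
2 | pay 77848 | balance=320749
3 | pay 75512 | balance=247899
4 | pay 61939 | balance=188017
5 | pay 77799 | balance=111778
6 | pay 76390 | balance=36315

36315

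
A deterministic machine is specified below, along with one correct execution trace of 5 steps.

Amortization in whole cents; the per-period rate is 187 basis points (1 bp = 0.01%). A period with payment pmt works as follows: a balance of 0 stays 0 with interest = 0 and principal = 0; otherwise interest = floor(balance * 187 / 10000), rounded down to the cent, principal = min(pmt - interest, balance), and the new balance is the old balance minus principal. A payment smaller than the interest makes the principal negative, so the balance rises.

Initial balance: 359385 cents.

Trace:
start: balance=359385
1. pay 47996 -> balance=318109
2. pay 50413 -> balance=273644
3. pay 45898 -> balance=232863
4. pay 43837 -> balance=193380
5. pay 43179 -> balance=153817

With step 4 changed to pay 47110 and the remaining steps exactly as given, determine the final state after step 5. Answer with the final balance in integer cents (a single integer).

(re-executing from step 4 with the substitution; state before step 4: balance=232863)
4. pay 47110 -> balance=190107
5. pay 43179 -> balance=150483

150483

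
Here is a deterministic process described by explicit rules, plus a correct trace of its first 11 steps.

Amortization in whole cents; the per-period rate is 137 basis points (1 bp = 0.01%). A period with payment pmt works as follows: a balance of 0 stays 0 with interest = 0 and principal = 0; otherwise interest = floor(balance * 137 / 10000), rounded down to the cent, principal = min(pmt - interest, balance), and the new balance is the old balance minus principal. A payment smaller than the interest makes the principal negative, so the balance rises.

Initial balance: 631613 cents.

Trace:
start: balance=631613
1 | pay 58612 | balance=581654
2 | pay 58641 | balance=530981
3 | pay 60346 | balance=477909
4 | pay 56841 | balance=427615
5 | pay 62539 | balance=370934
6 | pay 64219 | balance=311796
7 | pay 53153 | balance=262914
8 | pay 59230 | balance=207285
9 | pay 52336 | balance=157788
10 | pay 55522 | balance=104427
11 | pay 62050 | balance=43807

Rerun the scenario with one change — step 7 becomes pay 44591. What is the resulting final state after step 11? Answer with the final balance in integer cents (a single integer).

52849

(re-executing from step 7 with the substitution; state before step 7: balance=311796)
7 | pay 44591 | balance=271476
8 | pay 59230 | balance=215965
9 | pay 52336 | balance=166587
10 | pay 55522 | balance=113347
11 | pay 62050 | balance=52849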